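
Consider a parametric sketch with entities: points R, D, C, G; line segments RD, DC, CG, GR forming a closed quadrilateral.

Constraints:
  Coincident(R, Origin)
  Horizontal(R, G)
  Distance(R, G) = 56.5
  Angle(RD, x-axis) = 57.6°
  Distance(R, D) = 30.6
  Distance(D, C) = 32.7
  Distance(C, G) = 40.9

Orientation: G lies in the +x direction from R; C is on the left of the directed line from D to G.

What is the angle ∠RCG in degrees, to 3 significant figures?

64.1°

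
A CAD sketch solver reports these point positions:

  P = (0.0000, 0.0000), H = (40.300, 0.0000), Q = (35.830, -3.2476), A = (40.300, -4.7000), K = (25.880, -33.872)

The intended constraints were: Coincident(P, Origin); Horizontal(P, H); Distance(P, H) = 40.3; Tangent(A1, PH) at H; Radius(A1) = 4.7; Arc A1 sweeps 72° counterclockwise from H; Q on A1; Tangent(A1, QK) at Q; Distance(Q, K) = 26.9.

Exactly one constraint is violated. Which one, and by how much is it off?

Distance(Q, K) = 26.9 — off by 5.30.

P = (0.00, 0.00) ✓; P.y = 0.00, H.y = 0.00 ✓; |PH| = 40.30 ✓; ∠(AH, HP) = 90.00° ✓; |AH| = 4.700 ✓; bearing(A→Q) − bearing(A→H) = 72.00° ✓; |AQ| = 4.700 ✓; ∠(AQ, QK) = 90.00° ✓; |QK| = 32.20 ✗.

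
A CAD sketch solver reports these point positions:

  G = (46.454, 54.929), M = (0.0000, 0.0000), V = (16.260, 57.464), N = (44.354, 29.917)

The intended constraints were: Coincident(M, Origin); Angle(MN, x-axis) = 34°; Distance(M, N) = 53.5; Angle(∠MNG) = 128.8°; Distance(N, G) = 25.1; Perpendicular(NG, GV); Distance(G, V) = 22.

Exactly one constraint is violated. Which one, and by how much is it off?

Distance(G, V) = 22 — off by 8.30.

M = (0.00, 0.00) ✓; MN at 34.00° ✓; |MN| = 53.50 ✓; ∠MNG = 128.8° ✓; |NG| = 25.10 ✓; ∠(NG, GV) = 90.00° ✓; |GV| = 30.30 ✗.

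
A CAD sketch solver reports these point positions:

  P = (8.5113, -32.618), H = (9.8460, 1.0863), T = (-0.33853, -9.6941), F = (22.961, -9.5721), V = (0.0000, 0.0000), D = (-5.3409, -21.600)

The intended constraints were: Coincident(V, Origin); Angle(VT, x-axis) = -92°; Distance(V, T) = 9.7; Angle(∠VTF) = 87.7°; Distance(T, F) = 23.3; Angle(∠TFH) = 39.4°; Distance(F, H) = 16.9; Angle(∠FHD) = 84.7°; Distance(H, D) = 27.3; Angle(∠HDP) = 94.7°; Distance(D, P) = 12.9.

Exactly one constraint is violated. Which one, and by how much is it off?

Distance(D, P) = 12.9 — off by 4.80.

V = (0.00, 0.00) ✓; VT at -92.00° ✓; |VT| = 9.700 ✓; ∠VTF = 87.70° ✓; |TF| = 23.30 ✓; ∠TFH = 39.40° ✓; |FH| = 16.90 ✓; ∠FHD = 84.70° ✓; |HD| = 27.30 ✓; ∠HDP = 94.70° ✓; |DP| = 17.70 ✗.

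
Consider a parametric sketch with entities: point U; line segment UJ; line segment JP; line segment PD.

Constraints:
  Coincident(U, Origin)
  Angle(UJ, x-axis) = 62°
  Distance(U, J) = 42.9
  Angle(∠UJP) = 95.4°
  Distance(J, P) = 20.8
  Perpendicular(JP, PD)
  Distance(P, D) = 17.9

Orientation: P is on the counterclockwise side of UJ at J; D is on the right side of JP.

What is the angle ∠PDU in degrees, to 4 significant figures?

22.28°

U is at the origin; UJ runs at 62.0° with length 42.9, so J = 42.9·(cos 62.0°, sin 62.0°) = (20.14, 37.88). ∠UJP = 95.4°, so JP runs at 62.0° + (180° − 95.4°) = 146.6° from the x-axis; with |JP| = 20.8, P = J + 20.8·(cos 146.6°, sin 146.6°) = (2.775, 49.33). JP ⟂ PD; with |PD| = 17.9 on the right of JP, D = P + 17.9·(0.5505, 0.8348) = (12.63, 64.27). Then cos ∠PDU = DP·DU / (|DP||DU|), giving 22.28°.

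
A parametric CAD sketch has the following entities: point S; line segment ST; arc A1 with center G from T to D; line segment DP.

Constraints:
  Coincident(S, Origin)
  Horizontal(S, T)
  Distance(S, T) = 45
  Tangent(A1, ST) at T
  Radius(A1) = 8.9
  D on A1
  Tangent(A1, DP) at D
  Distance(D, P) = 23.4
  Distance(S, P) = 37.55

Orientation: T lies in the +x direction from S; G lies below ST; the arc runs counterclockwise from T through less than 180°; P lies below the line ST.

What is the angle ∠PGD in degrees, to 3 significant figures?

69.2°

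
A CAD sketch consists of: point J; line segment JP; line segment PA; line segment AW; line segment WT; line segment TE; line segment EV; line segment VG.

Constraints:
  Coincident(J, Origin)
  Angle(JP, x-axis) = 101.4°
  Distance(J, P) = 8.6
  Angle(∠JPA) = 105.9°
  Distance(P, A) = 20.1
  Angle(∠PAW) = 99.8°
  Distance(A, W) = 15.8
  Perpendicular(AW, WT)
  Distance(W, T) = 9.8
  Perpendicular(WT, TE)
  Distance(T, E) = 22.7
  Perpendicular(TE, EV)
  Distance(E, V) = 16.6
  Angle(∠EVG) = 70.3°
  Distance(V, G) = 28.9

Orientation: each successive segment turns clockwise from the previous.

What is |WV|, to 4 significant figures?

23.70

J is at the origin; JP runs at 101.4° with length 8.6, so P = (-1.700, 8.430). ∠JPA = 105.9° gives PA at 27.30° from the x-axis; with |PA| = 20.1, A = (16.16, 17.65). ∠PAW = 99.8° gives AW at -52.90° from the x-axis; with |AW| = 15.8, W = (25.69, 5.047). The perpendicularity gives WT at right angles to AW, so WT runs at -142.9°; with |WT| = 9.8, T = (17.88, -0.8641). The perpendicularity gives TE at right angles to WT, so TE runs at 127.1°; with |TE| = 22.7, E = (4.183, 17.24). TE is perpendicular to EV, so EV runs at 37.10°; with |EV| = 16.6, V = (17.42, 27.25). Then |WV| = |V − W| = 23.70.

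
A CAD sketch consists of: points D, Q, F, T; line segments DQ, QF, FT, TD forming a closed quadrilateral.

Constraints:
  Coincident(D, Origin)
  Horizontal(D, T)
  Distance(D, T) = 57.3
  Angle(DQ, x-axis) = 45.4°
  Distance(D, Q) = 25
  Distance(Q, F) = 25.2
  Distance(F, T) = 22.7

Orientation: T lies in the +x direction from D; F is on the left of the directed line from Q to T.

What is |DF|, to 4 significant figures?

46.17

D is at the origin; D and T share the same y with |DT| = 57.3 and T in +x, so T = (57.3, 0). DQ runs at 45.4° with |DQ| = 25.0, so Q = (17.55, 17.80). F is determined by |QF| = 25.2 and |FT| = 22.7 together: it lies at the intersection of circle(Q, 25.2) and circle(T, 22.7). With |QT| = 43.55, the foot of the radical line on QT is 23.15 from Q and the perpendicular offset is √(25.2² − 23.15²) = 9.956. Taking the left-of-QT solution: F = (42.75, 17.42).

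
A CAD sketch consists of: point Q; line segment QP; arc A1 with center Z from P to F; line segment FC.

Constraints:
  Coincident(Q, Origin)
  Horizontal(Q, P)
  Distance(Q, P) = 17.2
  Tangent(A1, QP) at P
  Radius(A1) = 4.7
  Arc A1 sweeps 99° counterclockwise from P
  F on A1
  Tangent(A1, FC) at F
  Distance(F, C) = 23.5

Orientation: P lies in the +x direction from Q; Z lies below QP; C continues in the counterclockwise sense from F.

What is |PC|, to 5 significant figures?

28.662

Q is at the origin; Q and P share the same y with |QP| = 17.2 and P on the +x side, so P = (17.200, 0.0000). Tangency of A1 to QP means the radius ZP is perpendicular to QP, so Z = P + (0, -4.7) = (17.200, -4.7000). On A1, P sits at bearing 90° from Z; a 99° counterclockwise sweep puts F at bearing 189°, so F = Z + 4.7·(cos 189°, sin 189°) = (12.558, -5.4352). The tangent condition forces ZF to be normal to FC, so FC runs along (−sin 189°, cos 189°); with |FC| = 23.5, C = (16.234, -28.646). Then |PC| = |C − P| = 28.662.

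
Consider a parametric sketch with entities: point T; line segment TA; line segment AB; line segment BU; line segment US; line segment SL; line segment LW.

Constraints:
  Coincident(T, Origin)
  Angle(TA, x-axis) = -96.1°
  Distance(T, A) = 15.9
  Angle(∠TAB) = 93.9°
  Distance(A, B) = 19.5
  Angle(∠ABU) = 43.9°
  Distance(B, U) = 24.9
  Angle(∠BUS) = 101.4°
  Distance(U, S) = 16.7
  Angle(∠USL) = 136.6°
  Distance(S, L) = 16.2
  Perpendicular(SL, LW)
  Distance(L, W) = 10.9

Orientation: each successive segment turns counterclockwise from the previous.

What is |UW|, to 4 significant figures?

28.34

T is at the origin; TA runs at -96.1° with length 15.9, so A = (-1.690, -15.81). ∠TAB = 93.9° gives AB at -10.00° from the x-axis; with |AB| = 19.5, B = (17.51, -19.20). ∠ABU = 43.9° gives BU at 126.1° from the x-axis; with |BU| = 24.9, U = (2.843, 0.9228). ∠BUS = 101.4° gives US at -155.3° from the x-axis; with |US| = 16.7, S = (-12.33, -6.056). ∠USL = 136.6° gives SL at -111.9° from the x-axis; with |SL| = 16.2, L = (-18.37, -21.09). The perpendicularity gives LW at right angles to SL, so LW runs at -21.90°; with |LW| = 10.9, W = (-8.258, -25.15). Then |UW| = |W − U| = 28.34.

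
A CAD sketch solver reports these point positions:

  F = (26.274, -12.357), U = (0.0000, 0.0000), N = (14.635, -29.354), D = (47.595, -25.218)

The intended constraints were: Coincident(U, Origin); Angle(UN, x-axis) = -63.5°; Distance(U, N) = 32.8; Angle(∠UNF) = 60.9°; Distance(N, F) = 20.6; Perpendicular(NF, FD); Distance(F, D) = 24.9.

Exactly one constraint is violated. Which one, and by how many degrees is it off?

Perpendicular(NF, FD) — off by 3.30°.

U = (0.00, 0.00) ✓; UN at -63.50° ✓; |UN| = 32.80 ✓; ∠UNF = 60.90° ✓; |NF| = 20.60 ✓; ∠(NF, FD) = 86.70° ✗; |FD| = 24.90 ✓.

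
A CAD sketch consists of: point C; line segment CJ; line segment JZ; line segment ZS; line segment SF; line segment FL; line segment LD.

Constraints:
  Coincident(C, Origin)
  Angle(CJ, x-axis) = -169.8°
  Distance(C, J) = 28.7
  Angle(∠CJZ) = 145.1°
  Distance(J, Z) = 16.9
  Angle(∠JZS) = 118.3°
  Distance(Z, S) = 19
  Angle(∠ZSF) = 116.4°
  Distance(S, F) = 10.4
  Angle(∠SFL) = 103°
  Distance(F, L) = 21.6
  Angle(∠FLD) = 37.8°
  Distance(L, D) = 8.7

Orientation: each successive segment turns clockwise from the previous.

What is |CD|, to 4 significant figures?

31.88

C is at the origin; CJ runs at -169.8° with length 28.7, so J = (-28.25, -5.082). ∠CJZ = 145.1° gives JZ at 155.3° from the x-axis; with |JZ| = 16.9, Z = (-43.60, 1.980). ∠JZS = 118.3° gives ZS at 93.60° from the x-axis; with |ZS| = 19.0, S = (-44.79, 20.94). ∠ZSF = 116.4° gives SF at 30.00° from the x-axis; with |SF| = 10.4, F = (-35.79, 26.14). ∠SFL = 103.0° gives FL at -47.00° from the x-axis; with |FL| = 21.6, L = (-21.06, 10.34). ∠FLD = 37.8° gives LD at 170.8° from the x-axis; with |LD| = 8.7, D = (-29.64, 11.74). Then |CD| = |D − C| = 31.88.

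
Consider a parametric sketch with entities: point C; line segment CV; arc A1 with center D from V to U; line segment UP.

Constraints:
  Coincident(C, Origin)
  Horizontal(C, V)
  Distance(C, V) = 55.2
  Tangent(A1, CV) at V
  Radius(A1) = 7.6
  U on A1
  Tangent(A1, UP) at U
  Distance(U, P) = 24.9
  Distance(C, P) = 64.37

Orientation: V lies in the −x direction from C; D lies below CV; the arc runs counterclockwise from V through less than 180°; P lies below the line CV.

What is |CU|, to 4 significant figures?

63.22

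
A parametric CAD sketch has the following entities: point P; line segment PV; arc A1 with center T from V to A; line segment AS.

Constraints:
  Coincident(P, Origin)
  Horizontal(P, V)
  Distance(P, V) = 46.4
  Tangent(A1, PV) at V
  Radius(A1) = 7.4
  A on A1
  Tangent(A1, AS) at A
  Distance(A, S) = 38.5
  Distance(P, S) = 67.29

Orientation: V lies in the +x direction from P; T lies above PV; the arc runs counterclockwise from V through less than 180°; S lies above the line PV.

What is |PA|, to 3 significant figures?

54.4

Checks: ∠(TV, VP) = 90.00° ✓; |TV| = 7.400 ✓; |TA| = 7.400 ✓; ∠(TA, AS) = 90.00° ✓; |AS| = 38.50 ✓; |PS| = 67.29 ✓.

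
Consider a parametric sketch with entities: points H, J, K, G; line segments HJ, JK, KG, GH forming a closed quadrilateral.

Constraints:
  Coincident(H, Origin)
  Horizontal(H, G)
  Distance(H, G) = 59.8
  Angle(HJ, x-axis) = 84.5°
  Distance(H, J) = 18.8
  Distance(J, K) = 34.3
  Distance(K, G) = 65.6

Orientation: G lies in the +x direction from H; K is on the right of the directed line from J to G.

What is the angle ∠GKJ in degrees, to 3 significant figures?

66.9°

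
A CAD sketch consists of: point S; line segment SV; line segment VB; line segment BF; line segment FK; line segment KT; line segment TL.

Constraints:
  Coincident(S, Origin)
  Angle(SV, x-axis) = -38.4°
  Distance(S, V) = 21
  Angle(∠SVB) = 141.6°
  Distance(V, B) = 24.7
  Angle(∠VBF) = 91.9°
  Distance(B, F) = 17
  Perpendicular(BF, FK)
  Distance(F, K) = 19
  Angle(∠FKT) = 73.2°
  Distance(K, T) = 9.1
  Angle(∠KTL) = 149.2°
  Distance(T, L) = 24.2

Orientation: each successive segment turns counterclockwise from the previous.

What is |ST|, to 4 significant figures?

25.42

The perpendicularity gives FK at right angles to BF, so FK runs at 178.1°; with |FK| = 19.0, K = (22.73, 4.576). ∠FKT = 73.2° gives KT at -75.10° from the x-axis; with |KT| = 9.1, T = (25.07, -4.218). Then |ST| = |T − S| = 25.42.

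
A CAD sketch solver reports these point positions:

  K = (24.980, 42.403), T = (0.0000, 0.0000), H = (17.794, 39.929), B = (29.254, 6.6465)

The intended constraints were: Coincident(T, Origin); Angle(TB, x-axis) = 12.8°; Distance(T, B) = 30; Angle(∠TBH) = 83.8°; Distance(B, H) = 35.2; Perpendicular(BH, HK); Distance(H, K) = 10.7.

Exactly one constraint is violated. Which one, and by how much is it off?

Distance(H, K) = 10.7 — off by 3.10.

T = (0.00, 0.00) ✓; TB at 12.80° ✓; |TB| = 30.00 ✓; ∠TBH = 83.80° ✓; |BH| = 35.20 ✓; ∠(BH, HK) = 90.00° ✓; |HK| = 7.600 ✗.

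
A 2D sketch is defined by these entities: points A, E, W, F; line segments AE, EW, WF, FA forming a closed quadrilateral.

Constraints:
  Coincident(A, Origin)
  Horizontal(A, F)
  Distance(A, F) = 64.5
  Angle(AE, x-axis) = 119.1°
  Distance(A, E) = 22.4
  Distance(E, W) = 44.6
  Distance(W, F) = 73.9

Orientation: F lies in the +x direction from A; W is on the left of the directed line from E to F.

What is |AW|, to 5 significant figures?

57.591

Checks: |EW| = 44.60 ✓; |WF| = 73.90 ✓.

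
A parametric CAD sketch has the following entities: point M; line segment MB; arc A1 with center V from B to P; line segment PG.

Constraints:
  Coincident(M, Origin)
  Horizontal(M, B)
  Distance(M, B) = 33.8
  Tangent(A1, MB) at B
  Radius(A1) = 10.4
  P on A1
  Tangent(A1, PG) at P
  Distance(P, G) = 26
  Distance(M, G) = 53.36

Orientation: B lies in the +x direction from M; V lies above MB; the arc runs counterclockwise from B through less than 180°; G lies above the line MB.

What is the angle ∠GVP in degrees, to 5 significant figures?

68.199°

M is at the origin; MB is horizontal with |MB| = 33.8 and B on the +x side, so B = (33.800, 0.0000). Since A1 is tangent to MB there, VB ⟂ MB, so V = B + (0, 10.4) = (33.800, 10.400). Since VP ⟂ PG (tangency), |VG| = √(10.4² + 26.0²) = 28.003 regardless of where P sits on A1. So G lies on both circle(M, 53.36) and circle(V, 28.003); the above-MB intersection is G = (37.270, 38.187). P is the foot of the tangent from G: P = (43.860, 13.036).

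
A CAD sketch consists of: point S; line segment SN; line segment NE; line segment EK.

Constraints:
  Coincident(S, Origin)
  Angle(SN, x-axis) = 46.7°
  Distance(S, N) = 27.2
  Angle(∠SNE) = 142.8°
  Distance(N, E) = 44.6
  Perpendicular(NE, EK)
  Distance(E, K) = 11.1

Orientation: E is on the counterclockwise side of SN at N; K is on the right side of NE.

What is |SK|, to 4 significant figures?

71.76

∠SNE = 142.8°, so NE runs at 46.7° + (180° − 142.8°) = 83.90° from the x-axis; with |NE| = 44.6, E = N + 44.6·(cos 83.90°, sin 83.90°) = (23.39, 64.14). NE is perpendicular to EK; with |EK| = 11.1 on the right of NE, K = E + 11.1·(0.9943, -0.1063) = (34.43, 62.96). Then |SK| = |K − S| = 71.76.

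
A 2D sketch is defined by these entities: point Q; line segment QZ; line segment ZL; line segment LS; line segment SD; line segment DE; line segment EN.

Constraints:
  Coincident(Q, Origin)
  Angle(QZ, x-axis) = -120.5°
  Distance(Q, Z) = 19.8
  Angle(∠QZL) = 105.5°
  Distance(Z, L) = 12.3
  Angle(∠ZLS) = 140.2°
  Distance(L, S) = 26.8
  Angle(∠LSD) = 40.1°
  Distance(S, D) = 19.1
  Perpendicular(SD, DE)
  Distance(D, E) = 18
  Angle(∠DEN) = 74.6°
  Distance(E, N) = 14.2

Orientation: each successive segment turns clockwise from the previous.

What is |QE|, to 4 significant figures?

27.45

∠LSD = 40.1° gives SD at -14.70° from the x-axis; with |SD| = 19.1, D = (-18.90, 3.176). The perpendicularity gives DE at right angles to SD, so DE runs at -104.7°; with |DE| = 18.0, E = (-23.47, -14.23). Then |QE| = |E − Q| = 27.45.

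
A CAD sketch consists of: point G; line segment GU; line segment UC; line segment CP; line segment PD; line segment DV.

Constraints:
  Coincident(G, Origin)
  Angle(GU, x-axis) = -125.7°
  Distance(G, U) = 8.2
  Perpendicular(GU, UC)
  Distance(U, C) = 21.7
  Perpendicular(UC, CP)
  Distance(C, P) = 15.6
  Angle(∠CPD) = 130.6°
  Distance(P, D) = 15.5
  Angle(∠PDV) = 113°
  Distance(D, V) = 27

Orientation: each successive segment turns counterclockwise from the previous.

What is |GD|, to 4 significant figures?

20.11

G is at the origin; GU runs at -125.7° with length 8.2, so U = (-4.785, -6.659). The perpendicularity gives UC at right angles to GU, so UC runs at -35.70°; with |UC| = 21.7, C = (12.84, -19.32). The perpendicularity gives CP at right angles to UC, so CP runs at 54.30°; with |CP| = 15.6, P = (21.94, -6.653). ∠CPD = 130.6° gives PD at 103.7° from the x-axis; with |PD| = 15.5, D = (18.27, 8.406). Then |GD| = |D − G| = 20.11.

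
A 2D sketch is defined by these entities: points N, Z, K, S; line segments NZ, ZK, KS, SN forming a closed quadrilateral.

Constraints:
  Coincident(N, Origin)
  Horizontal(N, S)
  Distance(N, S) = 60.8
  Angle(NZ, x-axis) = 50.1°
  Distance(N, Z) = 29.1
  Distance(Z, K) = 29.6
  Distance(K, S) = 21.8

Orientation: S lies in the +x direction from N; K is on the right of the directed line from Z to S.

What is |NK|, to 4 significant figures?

39.02

Checks: |ZK| = 29.60 ✓; |KS| = 21.80 ✓.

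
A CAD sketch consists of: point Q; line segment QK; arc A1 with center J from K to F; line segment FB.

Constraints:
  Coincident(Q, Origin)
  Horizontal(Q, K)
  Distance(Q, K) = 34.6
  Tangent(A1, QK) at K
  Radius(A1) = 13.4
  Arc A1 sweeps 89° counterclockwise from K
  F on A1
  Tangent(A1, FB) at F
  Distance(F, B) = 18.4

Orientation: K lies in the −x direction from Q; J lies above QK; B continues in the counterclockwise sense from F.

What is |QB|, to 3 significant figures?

37.8

On A1, K sits at bearing -90° from J; an 89° counterclockwise sweep puts F at bearing -1°, so F = J + 13.4·(cos -1°, sin -1°) = (-21.2, 13.2). Tangency of A1 to FB means the radius JF is perpendicular to FB, so FB runs along (−sin -1°, cos -1°); with |FB| = 18.4, B = (-20.9, 31.6). Then |QB| = |B − Q| = 37.8.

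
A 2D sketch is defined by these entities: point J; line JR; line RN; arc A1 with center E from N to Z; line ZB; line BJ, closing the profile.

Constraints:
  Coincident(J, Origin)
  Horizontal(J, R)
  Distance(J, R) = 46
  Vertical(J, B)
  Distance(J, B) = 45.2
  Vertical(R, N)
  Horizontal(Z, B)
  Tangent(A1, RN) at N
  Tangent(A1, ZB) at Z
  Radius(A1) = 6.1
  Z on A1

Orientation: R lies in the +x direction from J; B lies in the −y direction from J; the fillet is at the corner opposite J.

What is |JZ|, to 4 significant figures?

60.29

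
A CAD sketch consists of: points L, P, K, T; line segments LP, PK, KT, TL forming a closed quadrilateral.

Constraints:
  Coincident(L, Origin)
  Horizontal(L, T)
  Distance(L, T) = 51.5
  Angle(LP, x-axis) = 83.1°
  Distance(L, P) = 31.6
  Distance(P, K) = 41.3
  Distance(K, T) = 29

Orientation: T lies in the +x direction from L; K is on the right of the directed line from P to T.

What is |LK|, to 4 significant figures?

23.55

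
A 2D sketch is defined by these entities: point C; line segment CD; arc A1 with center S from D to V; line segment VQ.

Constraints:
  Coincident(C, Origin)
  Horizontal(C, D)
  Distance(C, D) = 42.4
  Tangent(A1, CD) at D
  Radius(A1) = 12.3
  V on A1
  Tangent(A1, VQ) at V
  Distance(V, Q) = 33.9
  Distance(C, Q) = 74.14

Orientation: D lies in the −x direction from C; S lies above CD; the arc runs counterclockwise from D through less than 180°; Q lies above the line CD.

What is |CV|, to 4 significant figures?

40.48

Checks: |SV| = 12.30 ✓; ∠(SV, VQ) = 90.00° ✓; |VQ| = 33.90 ✓; |CQ| = 74.14 ✓.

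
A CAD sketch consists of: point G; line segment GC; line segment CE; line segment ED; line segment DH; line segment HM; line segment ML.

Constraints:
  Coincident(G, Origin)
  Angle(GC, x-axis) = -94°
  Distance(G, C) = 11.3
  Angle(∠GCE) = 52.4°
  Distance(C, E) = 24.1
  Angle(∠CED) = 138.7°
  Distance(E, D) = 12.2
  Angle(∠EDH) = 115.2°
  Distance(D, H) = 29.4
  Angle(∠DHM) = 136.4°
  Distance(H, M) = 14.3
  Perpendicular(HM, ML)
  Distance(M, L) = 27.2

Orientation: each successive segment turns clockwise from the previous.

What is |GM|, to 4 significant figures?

35.06

G is at the origin; GC runs at -94.0° with length 11.3, so C = (-0.7882, -11.27). ∠GCE = 52.4° gives CE at 138.4° from the x-axis; with |CE| = 24.1, E = (-18.81, 4.728). ∠CED = 138.7° gives ED at 97.10° from the x-axis; with |ED| = 12.2, D = (-20.32, 16.83). ∠EDH = 115.2° gives DH at 32.30° from the x-axis; with |DH| = 29.4, H = (4.533, 32.54). ∠DHM = 136.4° gives HM at -11.30° from the x-axis; with |HM| = 14.3, M = (18.56, 29.74). Then |GM| = |M − G| = 35.06.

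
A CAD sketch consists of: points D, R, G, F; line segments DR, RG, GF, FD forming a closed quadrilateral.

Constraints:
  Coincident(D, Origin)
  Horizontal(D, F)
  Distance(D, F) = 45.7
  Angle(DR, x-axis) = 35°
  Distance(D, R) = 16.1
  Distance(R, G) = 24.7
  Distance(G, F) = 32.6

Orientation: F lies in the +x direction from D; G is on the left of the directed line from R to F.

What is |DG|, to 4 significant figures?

40.48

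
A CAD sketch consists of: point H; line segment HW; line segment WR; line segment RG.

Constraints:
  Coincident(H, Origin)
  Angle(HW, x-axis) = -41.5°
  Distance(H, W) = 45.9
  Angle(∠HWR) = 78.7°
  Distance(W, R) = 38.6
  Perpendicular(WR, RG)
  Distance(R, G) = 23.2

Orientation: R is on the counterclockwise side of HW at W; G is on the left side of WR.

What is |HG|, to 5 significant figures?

36.772

H is at the origin; HW runs at -41.5° with length 45.9, so W = 45.9·(cos -41.5°, sin -41.5°) = (34.377, -30.414). ∠HWR = 78.7°, so WR runs at -41.5° + (180° − 78.7°) = 59.800° from the x-axis; with |WR| = 38.6, R = W + 38.6·(cos 59.800°, sin 59.800°) = (53.794, 2.9467). The perpendicularity gives RG at right angles to WR; with |RG| = 23.2 on the left of WR, G = R + 23.2·(-0.86427, 0.50302) = (33.742, 14.617). Then |HG| = |G − H| = 36.772.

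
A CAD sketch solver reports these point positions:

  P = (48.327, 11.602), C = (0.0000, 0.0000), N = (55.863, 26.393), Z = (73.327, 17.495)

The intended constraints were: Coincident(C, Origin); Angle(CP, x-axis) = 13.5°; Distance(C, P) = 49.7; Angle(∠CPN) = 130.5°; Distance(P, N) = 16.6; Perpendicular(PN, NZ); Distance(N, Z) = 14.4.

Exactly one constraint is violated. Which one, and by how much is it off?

Distance(N, Z) = 14.4 — off by 5.20.

C = (0.00, 0.00) ✓; CP at 13.50° ✓; |CP| = 49.70 ✓; ∠CPN = 130.5° ✓; |PN| = 16.60 ✓; ∠(PN, NZ) = 90.00° ✓; |NZ| = 19.60 ✗.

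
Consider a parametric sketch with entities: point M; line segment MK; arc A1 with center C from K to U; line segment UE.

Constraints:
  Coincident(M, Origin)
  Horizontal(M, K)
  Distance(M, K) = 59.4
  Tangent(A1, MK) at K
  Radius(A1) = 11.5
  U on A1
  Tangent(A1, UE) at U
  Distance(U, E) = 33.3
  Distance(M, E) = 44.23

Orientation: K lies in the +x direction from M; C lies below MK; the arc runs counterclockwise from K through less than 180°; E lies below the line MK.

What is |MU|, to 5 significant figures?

50.280

Checks: |CU| = 11.50 ✓; ∠(CU, UE) = 90.00° ✓; |UE| = 33.30 ✓; |ME| = 44.23 ✓.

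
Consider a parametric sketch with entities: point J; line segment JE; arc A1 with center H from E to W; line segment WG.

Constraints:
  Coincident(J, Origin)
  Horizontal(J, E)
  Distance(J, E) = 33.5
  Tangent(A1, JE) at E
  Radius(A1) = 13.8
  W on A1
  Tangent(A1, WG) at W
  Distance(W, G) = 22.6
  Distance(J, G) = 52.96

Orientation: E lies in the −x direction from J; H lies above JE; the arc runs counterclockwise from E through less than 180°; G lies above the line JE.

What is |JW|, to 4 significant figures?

30.66

Checks: |HW| = 13.80 ✓; ∠(HW, WG) = 90.00° ✓; |WG| = 22.60 ✓; |JG| = 52.96 ✓.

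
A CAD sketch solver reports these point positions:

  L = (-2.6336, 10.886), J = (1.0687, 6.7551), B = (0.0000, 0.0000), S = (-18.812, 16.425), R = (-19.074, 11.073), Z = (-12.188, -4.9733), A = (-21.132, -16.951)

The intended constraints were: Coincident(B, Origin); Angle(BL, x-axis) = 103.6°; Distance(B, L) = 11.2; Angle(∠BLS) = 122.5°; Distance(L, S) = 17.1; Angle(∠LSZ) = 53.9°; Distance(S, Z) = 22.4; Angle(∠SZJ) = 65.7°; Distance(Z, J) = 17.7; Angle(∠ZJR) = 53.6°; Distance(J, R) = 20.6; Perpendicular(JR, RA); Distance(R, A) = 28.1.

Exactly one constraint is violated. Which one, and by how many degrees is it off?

Perpendicular(JR, RA) — off by 7.90°.

B = (0.00, 0.00) ✓; BL at 103.6° ✓; |BL| = 11.20 ✓; ∠BLS = 122.5° ✓; |LS| = 17.10 ✓; ∠LSZ = 53.90° ✓; |SZ| = 22.40 ✓; ∠SZJ = 65.70° ✓; |ZJ| = 17.70 ✓; ∠ZJR = 53.60° ✓; |JR| = 20.60 ✓; ∠(JR, RA) = 97.90° ✗; |RA| = 28.10 ✓.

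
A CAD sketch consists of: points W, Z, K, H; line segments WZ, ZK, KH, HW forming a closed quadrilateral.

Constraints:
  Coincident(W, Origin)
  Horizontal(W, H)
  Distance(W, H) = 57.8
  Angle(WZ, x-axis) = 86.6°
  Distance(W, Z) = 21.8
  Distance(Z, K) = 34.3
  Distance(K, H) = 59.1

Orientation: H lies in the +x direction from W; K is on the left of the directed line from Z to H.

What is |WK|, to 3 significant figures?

53.4

Checks: |ZK| = 34.30 ✓; |KH| = 59.10 ✓.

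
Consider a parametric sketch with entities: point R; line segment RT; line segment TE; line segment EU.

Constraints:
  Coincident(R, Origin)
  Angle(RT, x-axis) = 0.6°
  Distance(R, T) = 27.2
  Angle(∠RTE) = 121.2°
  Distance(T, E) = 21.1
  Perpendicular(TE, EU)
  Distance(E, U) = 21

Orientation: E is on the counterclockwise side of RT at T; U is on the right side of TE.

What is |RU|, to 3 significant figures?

56.5

R is at the origin; RT runs at 0.6° with length 27.2, so T = 27.2·(cos 0.6°, sin 0.6°) = (27.2, 0.285). ∠RTE = 121.2°, so TE runs at 0.6° + (180° − 121.2°) = 59.4° from the x-axis; with |TE| = 21.1, E = T + 21.1·(cos 59.4°, sin 59.4°) = (37.9, 18.4). The perpendicularity gives EU at right angles to TE; with |EU| = 21.0 on the right of TE, U = E + 21.0·(0.861, -0.509) = (56.0, 7.76). Then |RU| = |U − R| = 56.5.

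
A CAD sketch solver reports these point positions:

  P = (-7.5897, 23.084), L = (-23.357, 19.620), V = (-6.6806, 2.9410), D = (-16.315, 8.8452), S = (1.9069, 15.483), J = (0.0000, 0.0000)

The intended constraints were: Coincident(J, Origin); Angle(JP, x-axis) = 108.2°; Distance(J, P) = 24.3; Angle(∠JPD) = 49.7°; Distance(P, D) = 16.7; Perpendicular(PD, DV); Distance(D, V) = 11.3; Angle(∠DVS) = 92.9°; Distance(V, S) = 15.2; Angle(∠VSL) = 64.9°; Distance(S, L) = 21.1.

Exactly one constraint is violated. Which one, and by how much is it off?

Distance(S, L) = 21.1 — off by 4.50.

J = (0.00, 0.00) ✓; JP at 108.2° ✓; |JP| = 24.30 ✓; ∠JPD = 49.70° ✓; |PD| = 16.70 ✓; ∠(PD, DV) = 90.00° ✓; |DV| = 11.30 ✓; ∠DVS = 92.90° ✓; |VS| = 15.20 ✓; ∠VSL = 64.90° ✓; |SL| = 25.60 ✗.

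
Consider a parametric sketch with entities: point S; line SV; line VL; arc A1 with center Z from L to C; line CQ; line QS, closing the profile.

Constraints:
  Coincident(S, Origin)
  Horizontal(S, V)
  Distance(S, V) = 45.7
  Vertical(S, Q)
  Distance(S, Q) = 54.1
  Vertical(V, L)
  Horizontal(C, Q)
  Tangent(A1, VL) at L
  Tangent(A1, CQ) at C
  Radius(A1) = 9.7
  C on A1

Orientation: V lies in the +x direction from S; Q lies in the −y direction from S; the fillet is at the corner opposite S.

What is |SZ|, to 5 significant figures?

57.161

SQ is vertical with |SQ| = 54.1 and Q on the −y side, so Q = (0.0000, -54.100). The virtual corner opposite S is at (45.700, -54.100). Tangency of A1 to VL means the radius ZL is perpendicular to VL and the tangent condition forces ZC to be normal to CQ, with radius 9.7, so the center Z sits 9.7 in from both sides at Z = (36.000, -44.400). Then |SZ| = |Z − S| = 57.161.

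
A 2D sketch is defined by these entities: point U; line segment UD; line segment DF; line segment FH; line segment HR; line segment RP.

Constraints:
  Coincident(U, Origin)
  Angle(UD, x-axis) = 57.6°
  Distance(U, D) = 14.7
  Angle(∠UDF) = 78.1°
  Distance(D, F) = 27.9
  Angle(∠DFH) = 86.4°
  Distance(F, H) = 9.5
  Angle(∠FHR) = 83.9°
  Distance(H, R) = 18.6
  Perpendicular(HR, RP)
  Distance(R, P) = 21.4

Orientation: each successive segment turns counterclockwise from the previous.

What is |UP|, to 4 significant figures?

30.65

∠FHR = 83.9° gives HR at -10.80° from the x-axis; with |HR| = 18.6, R = (-2.748, 9.607). The perpendicularity gives RP at right angles to HR, so RP runs at 79.20°; with |RP| = 21.4, P = (1.262, 30.63). Then |UP| = |P − U| = 30.65.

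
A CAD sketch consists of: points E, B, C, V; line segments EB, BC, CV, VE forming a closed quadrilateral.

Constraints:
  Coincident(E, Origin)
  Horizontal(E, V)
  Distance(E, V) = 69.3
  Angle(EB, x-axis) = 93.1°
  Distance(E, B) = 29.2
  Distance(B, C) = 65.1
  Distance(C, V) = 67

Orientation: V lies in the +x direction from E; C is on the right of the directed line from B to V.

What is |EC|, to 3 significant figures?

36.5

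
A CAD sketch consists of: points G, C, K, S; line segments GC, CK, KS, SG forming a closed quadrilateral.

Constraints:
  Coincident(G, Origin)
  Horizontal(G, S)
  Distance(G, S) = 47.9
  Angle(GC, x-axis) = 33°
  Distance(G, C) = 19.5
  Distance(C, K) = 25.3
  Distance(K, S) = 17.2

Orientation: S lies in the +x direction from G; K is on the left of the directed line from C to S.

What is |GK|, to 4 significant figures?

44.05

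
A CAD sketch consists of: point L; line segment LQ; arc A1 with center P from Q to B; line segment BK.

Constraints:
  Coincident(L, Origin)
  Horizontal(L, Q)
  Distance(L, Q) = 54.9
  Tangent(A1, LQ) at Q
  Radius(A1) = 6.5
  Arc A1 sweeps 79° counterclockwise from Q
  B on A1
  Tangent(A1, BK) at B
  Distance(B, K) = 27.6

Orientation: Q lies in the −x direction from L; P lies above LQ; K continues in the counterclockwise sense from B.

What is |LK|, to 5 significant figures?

54.014

L is at the origin; L and Q share the same y with |LQ| = 54.9 and Q on the −x side, so Q = (-54.900, 0.0000). Since A1 is tangent to LQ there, PQ ⟂ LQ, so P = Q + (0, 6.5) = (-54.900, 6.5000). On A1, Q sits at bearing -90° from P; a 79° counterclockwise sweep puts B at bearing -11°, so B = P + 6.5·(cos -11°, sin -11°) = (-48.519, 5.2597). A1 meets BK tangentially, so PB is at right angles to BK, so BK runs along (−sin -11°, cos -11°); with |BK| = 27.6, K = (-43.253, 32.353). Then |LK| = |K − L| = 54.014.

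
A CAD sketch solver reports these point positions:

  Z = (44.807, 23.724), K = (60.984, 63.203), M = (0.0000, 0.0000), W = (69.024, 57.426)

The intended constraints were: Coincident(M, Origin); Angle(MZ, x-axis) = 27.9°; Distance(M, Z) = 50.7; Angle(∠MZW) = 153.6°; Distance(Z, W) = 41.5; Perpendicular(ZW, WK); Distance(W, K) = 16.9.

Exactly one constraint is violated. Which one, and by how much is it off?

Distance(W, K) = 16.9 — off by 7.00.

M = (0.00, 0.00) ✓; MZ at 27.90° ✓; |MZ| = 50.70 ✓; ∠MZW = 153.6° ✓; |ZW| = 41.50 ✓; ∠(ZW, WK) = 90.00° ✓; |WK| = 9.900 ✗.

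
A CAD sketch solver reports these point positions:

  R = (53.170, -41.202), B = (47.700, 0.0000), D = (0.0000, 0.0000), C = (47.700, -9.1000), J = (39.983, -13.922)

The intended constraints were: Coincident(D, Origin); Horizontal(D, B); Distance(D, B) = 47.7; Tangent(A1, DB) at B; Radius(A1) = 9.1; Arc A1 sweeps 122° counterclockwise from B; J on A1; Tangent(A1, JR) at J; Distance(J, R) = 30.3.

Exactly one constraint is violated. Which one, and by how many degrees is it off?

Tangent(A1, JR) at J — off by 6.20°.

D = (0.00, 0.00) ✓; D.y = 0.00, B.y = 0.00 ✓; |DB| = 47.70 ✓; ∠(CB, BD) = 90.00° ✓; |CB| = 9.100 ✓; bearing(C→J) − bearing(C→B) = 122.0° ✓; |CJ| = 9.100 ✓; ∠(CJ, JR) = 96.20° ✗; |JR| = 30.30 ✓.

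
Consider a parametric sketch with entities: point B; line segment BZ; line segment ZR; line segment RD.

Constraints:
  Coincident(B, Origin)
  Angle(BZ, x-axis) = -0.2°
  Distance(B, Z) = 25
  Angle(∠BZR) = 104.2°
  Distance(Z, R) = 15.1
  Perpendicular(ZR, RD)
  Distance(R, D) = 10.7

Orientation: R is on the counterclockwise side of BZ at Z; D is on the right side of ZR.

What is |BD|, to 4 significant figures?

40.88

B is at the origin; BZ runs at -0.2° with length 25.0, so Z = 25.0·(cos -0.2°, sin -0.2°) = (25.00, -0.08727). ∠BZR = 104.2°, so ZR runs at -0.2° + (180° − 104.2°) = 75.60° from the x-axis; with |ZR| = 15.1, R = Z + 15.1·(cos 75.60°, sin 75.60°) = (28.76, 14.54). ZR is perpendicular to RD; with |RD| = 10.7 on the right of ZR, D = R + 10.7·(0.9686, -0.2487) = (39.12, 11.88). Then |BD| = |D − B| = 40.88.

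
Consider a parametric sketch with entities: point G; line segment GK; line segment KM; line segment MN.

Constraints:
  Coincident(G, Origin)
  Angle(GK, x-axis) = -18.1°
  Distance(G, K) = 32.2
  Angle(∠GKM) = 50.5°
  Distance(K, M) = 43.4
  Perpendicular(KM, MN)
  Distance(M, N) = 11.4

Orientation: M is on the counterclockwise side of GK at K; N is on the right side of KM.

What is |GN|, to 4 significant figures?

42.88

G is at the origin; GK runs at -18.1° with length 32.2, so K = 32.2·(cos -18.1°, sin -18.1°) = (30.61, -10.00). ∠GKM = 50.5°, so KM runs at -18.1° + (180° − 50.5°) = 111.4° from the x-axis; with |KM| = 43.4, M = K + 43.4·(cos 111.4°, sin 111.4°) = (14.77, 30.40). KM ⟂ MN; with |MN| = 11.4 on the right of KM, N = M + 11.4·(0.9311, 0.3649) = (25.38, 34.56). Then |GN| = |N − G| = 42.88.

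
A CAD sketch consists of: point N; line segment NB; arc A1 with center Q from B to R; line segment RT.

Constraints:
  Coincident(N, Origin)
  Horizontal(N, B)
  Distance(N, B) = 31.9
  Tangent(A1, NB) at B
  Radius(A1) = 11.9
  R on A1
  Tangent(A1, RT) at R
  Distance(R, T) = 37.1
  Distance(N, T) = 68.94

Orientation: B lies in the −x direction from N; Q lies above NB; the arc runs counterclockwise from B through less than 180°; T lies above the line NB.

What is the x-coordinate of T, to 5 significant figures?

-51.974

N is at the origin; N and B share the same y with |NB| = 31.9 and B on the −x side, so B = (-31.900, 0.0000). The tangent condition forces QB to be normal to NB, so Q = B + (0, 11.9) = (-31.900, 11.900). Since QR ⟂ RT (tangency), |QT| = √(11.9² + 37.1²) = 38.962 regardless of where R sits on A1. So T lies on both circle(N, 68.94) and circle(Q, 38.962); the above-NB intersection is T = (-51.974, 45.292). R is the foot of the tangent from T: R = (-24.061, 20.853).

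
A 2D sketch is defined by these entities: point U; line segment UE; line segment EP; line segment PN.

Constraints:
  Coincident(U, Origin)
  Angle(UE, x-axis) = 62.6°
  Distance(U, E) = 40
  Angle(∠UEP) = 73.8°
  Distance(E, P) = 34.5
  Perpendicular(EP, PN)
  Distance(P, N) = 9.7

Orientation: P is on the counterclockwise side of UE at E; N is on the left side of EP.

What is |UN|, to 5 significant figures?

37.002

∠UEP = 73.8°, so EP runs at 62.6° + (180° − 73.8°) = 168.80° from the x-axis; with |EP| = 34.5, P = E + 34.5·(cos 168.80°, sin 168.80°) = (-15.435, 42.214). EP ⟂ PN; with |PN| = 9.7 on the left of EP, N = P + 9.7·(-0.19423, -0.98096) = (-17.319, 32.698). Then |UN| = |N − U| = 37.002.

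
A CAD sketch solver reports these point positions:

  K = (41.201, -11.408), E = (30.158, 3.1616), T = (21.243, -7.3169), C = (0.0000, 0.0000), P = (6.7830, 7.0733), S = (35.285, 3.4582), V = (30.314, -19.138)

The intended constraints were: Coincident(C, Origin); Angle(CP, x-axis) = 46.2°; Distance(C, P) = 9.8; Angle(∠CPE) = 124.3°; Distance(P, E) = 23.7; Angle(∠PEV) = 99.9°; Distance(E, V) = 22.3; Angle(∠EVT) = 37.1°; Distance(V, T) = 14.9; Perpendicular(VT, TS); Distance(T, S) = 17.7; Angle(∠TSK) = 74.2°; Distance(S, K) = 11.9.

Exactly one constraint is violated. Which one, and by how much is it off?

Distance(S, K) = 11.9 — off by 4.10.

C = (0.00, 0.00) ✓; CP at 46.20° ✓; |CP| = 9.800 ✓; ∠CPE = 124.3° ✓; |PE| = 23.70 ✓; ∠PEV = 99.90° ✓; |EV| = 22.30 ✓; ∠EVT = 37.10° ✓; |VT| = 14.90 ✓; ∠(VT, TS) = 90.00° ✓; |TS| = 17.70 ✓; ∠TSK = 74.20° ✓; |SK| = 16.00 ✗.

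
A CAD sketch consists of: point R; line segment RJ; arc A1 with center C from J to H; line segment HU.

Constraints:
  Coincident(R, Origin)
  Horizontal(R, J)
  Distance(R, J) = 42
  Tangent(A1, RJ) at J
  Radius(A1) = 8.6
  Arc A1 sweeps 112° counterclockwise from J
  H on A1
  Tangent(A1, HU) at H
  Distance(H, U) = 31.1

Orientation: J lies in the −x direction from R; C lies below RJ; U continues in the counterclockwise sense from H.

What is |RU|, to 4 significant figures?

55.87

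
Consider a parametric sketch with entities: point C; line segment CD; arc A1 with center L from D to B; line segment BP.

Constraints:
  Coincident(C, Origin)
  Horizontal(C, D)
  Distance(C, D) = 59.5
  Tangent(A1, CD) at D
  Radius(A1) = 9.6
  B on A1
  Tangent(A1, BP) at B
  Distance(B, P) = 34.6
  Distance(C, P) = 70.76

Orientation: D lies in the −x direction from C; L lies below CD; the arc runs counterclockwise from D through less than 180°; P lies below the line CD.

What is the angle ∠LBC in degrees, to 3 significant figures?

12.4°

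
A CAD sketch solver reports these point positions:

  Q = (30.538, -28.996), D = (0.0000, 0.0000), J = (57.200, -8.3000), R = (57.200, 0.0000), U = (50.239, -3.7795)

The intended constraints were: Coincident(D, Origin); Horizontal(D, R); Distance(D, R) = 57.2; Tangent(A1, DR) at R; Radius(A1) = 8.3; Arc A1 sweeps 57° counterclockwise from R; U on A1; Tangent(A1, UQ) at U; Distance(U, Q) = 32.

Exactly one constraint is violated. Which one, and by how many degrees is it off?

Tangent(A1, UQ) at U — off by 5.00°.

D = (0.00, 0.00) ✓; D.y = 0.00, R.y = 0.00 ✓; |DR| = 57.20 ✓; ∠(JR, RD) = 90.00° ✓; |JR| = 8.300 ✓; bearing(J→U) − bearing(J→R) = 57.00° ✓; |JU| = 8.300 ✓; ∠(JU, UQ) = 95.00° ✗; |UQ| = 32.00 ✓.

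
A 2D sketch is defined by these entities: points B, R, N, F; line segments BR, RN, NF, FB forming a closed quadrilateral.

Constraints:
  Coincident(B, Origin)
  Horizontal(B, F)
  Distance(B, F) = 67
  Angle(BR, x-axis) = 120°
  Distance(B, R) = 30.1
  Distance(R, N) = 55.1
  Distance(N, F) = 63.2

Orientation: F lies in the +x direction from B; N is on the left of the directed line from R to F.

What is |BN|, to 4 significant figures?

62.56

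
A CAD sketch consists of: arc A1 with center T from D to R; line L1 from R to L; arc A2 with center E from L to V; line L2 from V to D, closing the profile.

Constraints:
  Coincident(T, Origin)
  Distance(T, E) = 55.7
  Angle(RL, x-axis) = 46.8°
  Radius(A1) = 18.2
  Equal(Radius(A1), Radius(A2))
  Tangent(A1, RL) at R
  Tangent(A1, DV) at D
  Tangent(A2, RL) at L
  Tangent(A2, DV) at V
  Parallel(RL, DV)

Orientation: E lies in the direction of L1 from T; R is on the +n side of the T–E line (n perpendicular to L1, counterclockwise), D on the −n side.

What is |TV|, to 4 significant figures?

58.60

Tangency of A1 to both parallel lines with radius 18.2 puts R and D at T ± 18.2·n: R = (-13.27, 12.46), D = (13.27, -12.46). Equal radii place L and V the same way about E: L = E + 18.2·n = (24.86, 53.06), V = E − 18.2·n = (51.40, 28.14). Then |TV| = |V − T| = 58.60.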